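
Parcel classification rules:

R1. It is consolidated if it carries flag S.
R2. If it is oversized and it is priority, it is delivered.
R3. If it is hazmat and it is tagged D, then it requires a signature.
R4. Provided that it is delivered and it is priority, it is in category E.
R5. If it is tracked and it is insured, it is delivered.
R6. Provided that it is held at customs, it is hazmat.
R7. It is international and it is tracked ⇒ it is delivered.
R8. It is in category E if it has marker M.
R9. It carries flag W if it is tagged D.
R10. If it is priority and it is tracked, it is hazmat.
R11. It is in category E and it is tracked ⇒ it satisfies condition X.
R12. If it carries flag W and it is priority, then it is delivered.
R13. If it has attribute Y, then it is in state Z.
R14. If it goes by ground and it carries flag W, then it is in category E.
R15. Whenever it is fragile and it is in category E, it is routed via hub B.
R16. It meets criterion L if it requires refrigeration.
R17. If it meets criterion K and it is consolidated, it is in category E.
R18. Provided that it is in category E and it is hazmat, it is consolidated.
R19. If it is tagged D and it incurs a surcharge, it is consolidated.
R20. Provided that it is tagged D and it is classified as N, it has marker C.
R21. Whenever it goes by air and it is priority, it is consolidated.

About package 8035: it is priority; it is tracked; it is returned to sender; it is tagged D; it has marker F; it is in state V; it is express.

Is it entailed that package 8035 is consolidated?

By R9 (it is tagged D): it carries flag W.
By R10 (it is priority, it is tracked): it is hazmat.
By R12 (it carries flag W, it is priority): it is delivered.
By R4 (it is delivered, it is priority): it is in category E.
By R18 (it is in category E, it is hazmat): it is consolidated.

Yes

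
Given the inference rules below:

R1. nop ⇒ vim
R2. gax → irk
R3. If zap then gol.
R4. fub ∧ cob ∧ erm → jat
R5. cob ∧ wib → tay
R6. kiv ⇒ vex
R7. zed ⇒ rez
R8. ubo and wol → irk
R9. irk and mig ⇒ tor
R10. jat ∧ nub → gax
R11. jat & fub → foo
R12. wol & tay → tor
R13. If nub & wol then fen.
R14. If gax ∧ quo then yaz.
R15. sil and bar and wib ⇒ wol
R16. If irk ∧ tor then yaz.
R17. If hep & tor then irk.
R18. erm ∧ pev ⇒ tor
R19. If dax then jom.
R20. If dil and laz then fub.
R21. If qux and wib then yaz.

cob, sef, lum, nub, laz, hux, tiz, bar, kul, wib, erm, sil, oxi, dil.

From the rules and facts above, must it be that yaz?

tay  (by R5: cob, wib)
wol  (by R15: sil, bar, wib)
fub  (by R20: dil, laz)
jat  (by R4: fub, cob, erm)
gax  (by R10: jat, nub)
tor  (by R12: wol, tay)
irk  (by R2: gax)
yaz  (by R16: irk, tor)

Yes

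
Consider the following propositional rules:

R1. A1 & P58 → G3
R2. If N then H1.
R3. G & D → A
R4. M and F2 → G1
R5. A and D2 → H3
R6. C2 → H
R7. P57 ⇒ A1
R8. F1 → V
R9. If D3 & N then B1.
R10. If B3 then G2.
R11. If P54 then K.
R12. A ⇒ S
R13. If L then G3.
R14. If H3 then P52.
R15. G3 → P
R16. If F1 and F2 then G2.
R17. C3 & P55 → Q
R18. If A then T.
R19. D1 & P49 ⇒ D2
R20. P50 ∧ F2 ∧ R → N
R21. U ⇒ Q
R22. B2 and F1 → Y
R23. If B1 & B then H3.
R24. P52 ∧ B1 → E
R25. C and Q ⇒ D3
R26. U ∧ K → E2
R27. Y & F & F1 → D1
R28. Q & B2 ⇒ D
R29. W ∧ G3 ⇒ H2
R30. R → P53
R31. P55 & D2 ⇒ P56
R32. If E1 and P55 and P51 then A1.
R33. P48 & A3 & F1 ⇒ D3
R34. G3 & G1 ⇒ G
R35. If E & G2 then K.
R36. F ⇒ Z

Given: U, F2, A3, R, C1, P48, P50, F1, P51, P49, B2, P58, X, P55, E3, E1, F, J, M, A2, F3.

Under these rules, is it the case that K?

Yes

G1  (by R4: M, F2)
G2  (by R16: F1, F2)
N  (by R20: P50, F2, R)
Q  (by R21: U)
Y  (by R22: B2, F1)
D1  (by R27: Y, F, F1)
D  (by R28: Q, B2)
A1  (by R32: E1, P55, P51)
D3  (by R33: P48, A3, F1)
G3  (by R1: A1, P58)
B1  (by R9: D3, N)
D2  (by R19: D1, P49)
G  (by R34: G3, G1)
A  (by R3: G, D)
H3  (by R5: A, D2)
P52  (by R14: H3)
E  (by R24: P52, B1)
K  (by R35: E, G2)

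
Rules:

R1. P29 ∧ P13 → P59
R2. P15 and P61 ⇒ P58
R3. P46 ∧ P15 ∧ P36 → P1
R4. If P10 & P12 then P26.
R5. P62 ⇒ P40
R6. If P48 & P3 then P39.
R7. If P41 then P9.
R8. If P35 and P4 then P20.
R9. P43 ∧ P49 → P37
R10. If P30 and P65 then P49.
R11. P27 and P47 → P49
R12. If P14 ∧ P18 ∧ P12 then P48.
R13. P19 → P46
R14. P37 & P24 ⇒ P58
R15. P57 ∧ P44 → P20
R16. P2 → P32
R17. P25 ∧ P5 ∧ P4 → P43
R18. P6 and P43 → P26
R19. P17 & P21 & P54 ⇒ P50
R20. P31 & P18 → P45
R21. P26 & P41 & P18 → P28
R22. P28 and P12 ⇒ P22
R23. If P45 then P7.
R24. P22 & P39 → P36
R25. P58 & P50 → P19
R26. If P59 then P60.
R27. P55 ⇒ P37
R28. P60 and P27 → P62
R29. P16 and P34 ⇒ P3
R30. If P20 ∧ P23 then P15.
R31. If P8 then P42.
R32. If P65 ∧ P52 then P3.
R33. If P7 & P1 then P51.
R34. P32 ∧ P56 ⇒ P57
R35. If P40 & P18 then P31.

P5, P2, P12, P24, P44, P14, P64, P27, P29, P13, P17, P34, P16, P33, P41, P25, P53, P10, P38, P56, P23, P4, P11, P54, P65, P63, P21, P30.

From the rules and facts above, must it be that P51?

Forward chaining from the given facts derives: P59, P26, P9, P49, P32, P43, P50, P60, P62, P3, P57, P40, P37, P58, P20, P19, P15, P46.
The only rule concluding P51 is R33, which needs P7; that is never established.

No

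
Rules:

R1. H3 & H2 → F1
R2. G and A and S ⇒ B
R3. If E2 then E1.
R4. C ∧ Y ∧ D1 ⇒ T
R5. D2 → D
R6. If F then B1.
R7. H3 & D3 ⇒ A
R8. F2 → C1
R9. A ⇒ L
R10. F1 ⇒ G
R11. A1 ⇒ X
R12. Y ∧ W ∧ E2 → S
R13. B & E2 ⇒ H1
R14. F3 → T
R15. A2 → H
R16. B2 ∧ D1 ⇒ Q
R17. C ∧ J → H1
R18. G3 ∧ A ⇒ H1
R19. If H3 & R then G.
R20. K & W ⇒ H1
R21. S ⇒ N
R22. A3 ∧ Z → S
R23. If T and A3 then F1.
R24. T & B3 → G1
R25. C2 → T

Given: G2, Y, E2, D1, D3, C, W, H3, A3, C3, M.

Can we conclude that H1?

T  (by R4: C, Y, D1)
A  (by R7: H3, D3)
S  (by R12: Y, W, E2)
F1  (by R23: T, A3)
G  (by R10: F1)
B  (by R2: G, A, S)
H1  (by R13: B, E2)

Yes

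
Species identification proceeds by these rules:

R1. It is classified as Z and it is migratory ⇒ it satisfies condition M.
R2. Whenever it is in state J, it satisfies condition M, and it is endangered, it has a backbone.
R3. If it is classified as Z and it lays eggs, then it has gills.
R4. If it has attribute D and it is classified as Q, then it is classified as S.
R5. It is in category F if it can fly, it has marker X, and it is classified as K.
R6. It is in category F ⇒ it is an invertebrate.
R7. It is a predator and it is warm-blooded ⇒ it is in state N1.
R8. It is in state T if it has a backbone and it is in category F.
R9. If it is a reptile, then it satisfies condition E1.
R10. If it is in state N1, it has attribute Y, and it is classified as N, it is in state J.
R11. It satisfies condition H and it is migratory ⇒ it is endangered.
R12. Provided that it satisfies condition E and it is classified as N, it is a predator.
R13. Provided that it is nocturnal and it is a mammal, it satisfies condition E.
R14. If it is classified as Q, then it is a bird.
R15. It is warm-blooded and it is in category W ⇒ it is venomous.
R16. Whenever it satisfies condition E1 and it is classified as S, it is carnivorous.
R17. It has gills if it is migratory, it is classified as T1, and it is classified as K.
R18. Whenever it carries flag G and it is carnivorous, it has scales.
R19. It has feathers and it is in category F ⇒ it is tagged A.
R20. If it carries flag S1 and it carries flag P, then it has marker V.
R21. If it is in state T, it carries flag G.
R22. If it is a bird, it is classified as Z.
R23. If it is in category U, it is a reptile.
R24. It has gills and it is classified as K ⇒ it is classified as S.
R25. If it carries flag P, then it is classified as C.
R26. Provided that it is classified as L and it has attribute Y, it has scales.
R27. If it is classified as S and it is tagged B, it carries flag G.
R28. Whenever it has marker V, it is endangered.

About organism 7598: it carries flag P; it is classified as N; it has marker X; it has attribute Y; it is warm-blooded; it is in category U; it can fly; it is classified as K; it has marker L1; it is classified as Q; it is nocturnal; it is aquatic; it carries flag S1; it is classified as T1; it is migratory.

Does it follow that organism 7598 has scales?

No

Forward chaining from the given facts derives: is in category F, is an invertebrate, is a bird, has gills, has marker V, is classified as Z, is a reptile, is classified as S, is classified as C, is endangered, satisfies condition M, satisfies condition E1, is carnivorous.
Rules concluding "it has scales": R18 needs "it carries flag G"; R26 needs "it is classified as L" — none of these are established.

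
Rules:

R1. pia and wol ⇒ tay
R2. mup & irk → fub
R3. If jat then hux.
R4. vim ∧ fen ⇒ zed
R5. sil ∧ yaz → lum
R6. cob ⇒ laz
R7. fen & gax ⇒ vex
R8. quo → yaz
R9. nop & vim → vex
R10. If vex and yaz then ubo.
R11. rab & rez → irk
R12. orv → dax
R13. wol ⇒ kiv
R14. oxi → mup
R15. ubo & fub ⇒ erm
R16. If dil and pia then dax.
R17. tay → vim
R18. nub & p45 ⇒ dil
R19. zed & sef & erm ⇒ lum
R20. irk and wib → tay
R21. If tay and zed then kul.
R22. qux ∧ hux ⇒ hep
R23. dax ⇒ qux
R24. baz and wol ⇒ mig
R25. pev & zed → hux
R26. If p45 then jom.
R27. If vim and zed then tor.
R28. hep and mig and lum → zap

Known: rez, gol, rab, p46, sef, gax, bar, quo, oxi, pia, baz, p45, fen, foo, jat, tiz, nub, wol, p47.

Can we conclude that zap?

tay  (by R1: pia, wol)
hux  (by R3: jat)
vex  (by R7: fen, gax)
yaz  (by R8: quo)
ubo  (by R10: vex, yaz)
irk  (by R11: rab, rez)
mup  (by R14: oxi)
vim  (by R17: tay)
dil  (by R18: nub, p45)
mig  (by R24: baz, wol)
fub  (by R2: mup, irk)
zed  (by R4: vim, fen)
erm  (by R15: ubo, fub)
dax  (by R16: dil, pia)
lum  (by R19: zed, sef, erm)
qux  (by R23: dax)
hep  (by R22: qux, hux)
zap  (by R28: hep, mig, lum)

Yes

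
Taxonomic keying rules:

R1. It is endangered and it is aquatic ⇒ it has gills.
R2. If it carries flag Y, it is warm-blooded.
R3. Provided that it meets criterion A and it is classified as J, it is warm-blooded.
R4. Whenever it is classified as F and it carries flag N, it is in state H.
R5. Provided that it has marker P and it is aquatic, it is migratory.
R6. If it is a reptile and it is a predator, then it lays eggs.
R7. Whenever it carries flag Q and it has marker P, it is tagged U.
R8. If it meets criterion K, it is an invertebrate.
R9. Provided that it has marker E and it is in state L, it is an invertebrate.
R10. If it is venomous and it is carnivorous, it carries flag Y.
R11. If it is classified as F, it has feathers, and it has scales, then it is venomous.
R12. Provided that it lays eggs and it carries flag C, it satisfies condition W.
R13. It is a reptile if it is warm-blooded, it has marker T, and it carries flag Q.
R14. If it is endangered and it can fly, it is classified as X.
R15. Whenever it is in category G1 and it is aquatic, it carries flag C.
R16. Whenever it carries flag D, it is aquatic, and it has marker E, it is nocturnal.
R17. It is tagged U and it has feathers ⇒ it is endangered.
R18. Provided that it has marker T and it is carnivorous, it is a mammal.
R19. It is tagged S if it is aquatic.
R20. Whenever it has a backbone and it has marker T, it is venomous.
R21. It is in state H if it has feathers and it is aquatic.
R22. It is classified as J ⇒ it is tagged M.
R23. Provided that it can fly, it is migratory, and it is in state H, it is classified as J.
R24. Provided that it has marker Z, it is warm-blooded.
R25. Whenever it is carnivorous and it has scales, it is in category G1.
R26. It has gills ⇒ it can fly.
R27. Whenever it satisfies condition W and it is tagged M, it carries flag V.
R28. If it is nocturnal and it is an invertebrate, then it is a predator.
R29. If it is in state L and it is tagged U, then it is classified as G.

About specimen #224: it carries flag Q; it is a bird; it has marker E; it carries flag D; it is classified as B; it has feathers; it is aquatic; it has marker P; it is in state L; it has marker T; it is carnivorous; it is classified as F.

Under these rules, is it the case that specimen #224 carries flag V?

No

Forward chaining from the given facts derives: is migratory, is tagged U, is an invertebrate, is nocturnal, is endangered, is a mammal, is tagged S, is in state H, is a predator, is classified as G, has gills, can fly, is classified as X, is classified as J, is tagged M.
The only rule concluding "it carries flag V" is R27, which needs "it satisfies condition W"; that is never established.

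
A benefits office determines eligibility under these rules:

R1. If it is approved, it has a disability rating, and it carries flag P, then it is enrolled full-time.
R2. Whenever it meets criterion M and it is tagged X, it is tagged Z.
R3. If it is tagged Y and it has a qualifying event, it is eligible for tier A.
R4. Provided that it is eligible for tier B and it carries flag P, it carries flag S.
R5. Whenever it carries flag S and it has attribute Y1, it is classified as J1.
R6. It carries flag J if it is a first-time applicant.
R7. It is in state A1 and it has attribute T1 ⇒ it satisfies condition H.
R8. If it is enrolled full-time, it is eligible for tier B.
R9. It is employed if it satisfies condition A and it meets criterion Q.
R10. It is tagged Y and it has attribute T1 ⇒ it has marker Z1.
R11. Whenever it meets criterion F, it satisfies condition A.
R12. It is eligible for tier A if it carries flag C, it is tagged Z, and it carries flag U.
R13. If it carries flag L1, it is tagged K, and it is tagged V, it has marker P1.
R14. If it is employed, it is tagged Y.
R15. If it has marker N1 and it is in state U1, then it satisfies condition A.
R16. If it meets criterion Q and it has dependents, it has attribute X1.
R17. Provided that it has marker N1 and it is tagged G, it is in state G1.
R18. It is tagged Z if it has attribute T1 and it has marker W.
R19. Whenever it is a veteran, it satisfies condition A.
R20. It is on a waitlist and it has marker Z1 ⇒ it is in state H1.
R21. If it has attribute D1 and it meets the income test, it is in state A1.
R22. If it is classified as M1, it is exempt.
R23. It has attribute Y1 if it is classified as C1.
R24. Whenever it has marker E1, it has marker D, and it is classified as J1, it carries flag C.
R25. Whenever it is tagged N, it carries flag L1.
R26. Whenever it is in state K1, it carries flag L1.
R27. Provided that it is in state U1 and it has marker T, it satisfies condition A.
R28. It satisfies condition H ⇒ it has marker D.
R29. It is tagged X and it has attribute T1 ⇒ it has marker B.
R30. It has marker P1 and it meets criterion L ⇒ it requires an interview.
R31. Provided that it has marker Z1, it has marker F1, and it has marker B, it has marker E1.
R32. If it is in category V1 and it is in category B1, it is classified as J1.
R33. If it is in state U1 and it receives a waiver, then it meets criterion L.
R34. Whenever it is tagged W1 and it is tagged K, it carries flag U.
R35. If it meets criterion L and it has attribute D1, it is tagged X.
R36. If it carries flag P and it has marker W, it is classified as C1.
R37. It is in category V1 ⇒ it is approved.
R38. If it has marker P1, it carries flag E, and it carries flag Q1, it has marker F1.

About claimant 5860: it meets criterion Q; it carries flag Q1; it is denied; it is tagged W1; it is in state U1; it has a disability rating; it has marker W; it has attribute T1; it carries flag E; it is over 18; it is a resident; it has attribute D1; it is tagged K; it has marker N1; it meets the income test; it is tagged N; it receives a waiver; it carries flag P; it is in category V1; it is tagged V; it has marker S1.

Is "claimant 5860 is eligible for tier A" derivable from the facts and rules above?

Yes

By R15 (it has marker N1, it is in state U1): it satisfies condition A.
By R18 (it has attribute T1, it has marker W): it is tagged Z.
By R21 (it has attribute D1, it meets the income test): it is in state A1.
By R25 (it is tagged N): it carries flag L1.
By R33 (it is in state U1, it receives a waiver): it meets criterion L.
By R34 (it is tagged W1, it is tagged K): it carries flag U.
By R35 (it meets criterion L, it has attribute D1): it is tagged X.
By R36 (it carries flag P, it has marker W): it is classified as C1.
By R37 (it is in category V1): it is approved.
By R1 (it is approved, it has a disability rating, it carries flag P): it is enrolled full-time.
By R7 (it is in state A1, it has attribute T1): it satisfies condition H.
By R8 (it is enrolled full-time): it is eligible for tier B.
By R9 (it satisfies condition A, it meets criterion Q): it is employed.
By R13 (it carries flag L1, it is tagged K, it is tagged V): it has marker P1.
By R14 (it is employed): it is tagged Y.
By R23 (it is classified as C1): it has attribute Y1.
By R28 (it satisfies condition H): it has marker D.
By R29 (it is tagged X, it has attribute T1): it has marker B.
By R38 (it has marker P1, it carries flag E, it carries flag Q1): it has marker F1.
By R4 (it is eligible for tier B, it carries flag P): it carries flag S.
By R5 (it carries flag S, it has attribute Y1): it is classified as J1.
By R10 (it is tagged Y, it has attribute T1): it has marker Z1.
By R31 (it has marker Z1, it has marker F1, it has marker B): it has marker E1.
By R24 (it has marker E1, it has marker D, it is classified as J1): it carries flag C.
By R12 (it carries flag C, it is tagged Z, it carries flag U): it is eligible for tier A.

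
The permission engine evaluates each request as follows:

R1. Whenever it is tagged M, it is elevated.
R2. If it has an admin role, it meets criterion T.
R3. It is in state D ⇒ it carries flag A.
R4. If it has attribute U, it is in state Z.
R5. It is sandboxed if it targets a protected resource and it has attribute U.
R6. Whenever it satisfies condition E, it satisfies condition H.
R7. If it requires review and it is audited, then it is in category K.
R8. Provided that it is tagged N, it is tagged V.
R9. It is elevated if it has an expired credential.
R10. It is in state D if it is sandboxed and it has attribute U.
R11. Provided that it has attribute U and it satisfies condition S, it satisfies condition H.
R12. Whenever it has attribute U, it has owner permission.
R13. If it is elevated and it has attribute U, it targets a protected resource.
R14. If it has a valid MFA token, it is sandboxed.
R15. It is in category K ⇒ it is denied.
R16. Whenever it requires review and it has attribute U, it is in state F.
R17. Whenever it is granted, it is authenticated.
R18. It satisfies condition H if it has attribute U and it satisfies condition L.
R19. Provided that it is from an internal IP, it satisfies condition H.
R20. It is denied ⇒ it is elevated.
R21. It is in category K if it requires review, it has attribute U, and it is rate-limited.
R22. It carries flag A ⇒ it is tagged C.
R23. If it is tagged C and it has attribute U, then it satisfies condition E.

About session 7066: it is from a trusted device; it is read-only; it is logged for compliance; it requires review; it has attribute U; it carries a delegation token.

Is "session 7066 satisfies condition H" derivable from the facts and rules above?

Forward chaining from the given facts derives: is in state Z, has owner permission, is in state F.
Rules concluding "it satisfies condition H": R6 needs "it satisfies condition E"; R11 needs "it satisfies condition S"; R18 needs "it satisfies condition L"; R19 needs "it is from an internal IP" — none of these are established.

No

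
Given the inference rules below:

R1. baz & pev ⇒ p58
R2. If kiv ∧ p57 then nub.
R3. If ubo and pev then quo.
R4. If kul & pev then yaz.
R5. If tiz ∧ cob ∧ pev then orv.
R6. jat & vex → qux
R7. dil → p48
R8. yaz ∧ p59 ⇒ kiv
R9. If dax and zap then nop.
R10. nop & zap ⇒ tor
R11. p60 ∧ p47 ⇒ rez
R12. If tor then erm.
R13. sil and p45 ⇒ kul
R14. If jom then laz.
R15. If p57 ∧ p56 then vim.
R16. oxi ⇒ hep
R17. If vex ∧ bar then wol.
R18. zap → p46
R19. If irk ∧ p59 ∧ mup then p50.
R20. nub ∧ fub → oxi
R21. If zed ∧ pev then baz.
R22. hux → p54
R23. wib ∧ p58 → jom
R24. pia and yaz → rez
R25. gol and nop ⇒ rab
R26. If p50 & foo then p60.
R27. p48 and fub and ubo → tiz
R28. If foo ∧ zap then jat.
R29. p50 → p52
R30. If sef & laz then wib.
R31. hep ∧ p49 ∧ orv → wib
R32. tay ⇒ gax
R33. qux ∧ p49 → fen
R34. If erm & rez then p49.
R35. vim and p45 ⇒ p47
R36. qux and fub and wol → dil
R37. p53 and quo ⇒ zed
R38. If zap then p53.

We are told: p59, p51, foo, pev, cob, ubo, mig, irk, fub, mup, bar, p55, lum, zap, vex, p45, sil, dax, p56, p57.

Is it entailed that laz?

Yes

quo  (by R3: ubo, pev)
nop  (by R9: dax, zap)
tor  (by R10: nop, zap)
erm  (by R12: tor)
kul  (by R13: sil, p45)
vim  (by R15: p57, p56)
wol  (by R17: vex, bar)
p50  (by R19: irk, p59, mup)
p60  (by R26: p50, foo)
jat  (by R28: foo, zap)
p47  (by R35: vim, p45)
p53  (by R38: zap)
yaz  (by R4: kul, pev)
qux  (by R6: jat, vex)
kiv  (by R8: yaz, p59)
rez  (by R11: p60, p47)
p49  (by R34: erm, rez)
dil  (by R36: qux, fub, wol)
zed  (by R37: p53, quo)
nub  (by R2: kiv, p57)
p48  (by R7: dil)
oxi  (by R20: nub, fub)
baz  (by R21: zed, pev)
tiz  (by R27: p48, fub, ubo)
p58  (by R1: baz, pev)
orv  (by R5: tiz, cob, pev)
hep  (by R16: oxi)
wib  (by R31: hep, p49, orv)
jom  (by R23: wib, p58)
laz  (by R14: jom)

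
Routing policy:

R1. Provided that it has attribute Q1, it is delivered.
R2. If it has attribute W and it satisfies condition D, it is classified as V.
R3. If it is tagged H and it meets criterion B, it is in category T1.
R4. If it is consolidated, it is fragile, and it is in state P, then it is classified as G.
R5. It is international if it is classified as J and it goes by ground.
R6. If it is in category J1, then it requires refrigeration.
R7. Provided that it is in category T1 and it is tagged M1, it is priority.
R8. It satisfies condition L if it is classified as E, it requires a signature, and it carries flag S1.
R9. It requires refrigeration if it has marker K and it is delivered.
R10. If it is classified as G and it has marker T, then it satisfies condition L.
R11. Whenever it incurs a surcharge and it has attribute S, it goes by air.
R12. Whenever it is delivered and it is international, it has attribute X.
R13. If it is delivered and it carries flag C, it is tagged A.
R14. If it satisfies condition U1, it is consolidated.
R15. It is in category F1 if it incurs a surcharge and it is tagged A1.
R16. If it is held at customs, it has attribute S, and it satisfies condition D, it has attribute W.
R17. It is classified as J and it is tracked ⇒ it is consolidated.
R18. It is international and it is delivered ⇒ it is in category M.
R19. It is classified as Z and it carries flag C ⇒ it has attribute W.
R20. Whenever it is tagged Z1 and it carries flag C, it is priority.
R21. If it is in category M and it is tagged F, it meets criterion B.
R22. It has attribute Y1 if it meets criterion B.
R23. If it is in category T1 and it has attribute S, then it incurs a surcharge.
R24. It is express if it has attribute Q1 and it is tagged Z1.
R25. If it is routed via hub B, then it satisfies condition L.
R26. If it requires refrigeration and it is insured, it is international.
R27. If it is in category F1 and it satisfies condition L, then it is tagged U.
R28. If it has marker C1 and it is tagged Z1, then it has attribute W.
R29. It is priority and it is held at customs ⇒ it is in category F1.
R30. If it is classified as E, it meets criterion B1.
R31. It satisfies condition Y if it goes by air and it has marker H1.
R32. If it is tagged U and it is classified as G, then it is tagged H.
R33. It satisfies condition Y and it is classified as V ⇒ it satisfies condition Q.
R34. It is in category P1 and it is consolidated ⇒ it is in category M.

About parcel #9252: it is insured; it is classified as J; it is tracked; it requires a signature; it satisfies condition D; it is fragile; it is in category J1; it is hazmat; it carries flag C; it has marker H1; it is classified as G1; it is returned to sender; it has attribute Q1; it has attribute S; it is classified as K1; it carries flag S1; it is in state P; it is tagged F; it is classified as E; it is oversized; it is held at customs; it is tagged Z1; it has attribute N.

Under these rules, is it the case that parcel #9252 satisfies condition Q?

Yes

By R1 (it has attribute Q1): it is delivered.
By R6 (it is in category J1): it requires refrigeration.
By R8 (it is classified as E, it requires a signature, it carries flag S1): it satisfies condition L.
By R16 (it is held at customs, it has attribute S, it satisfies condition D): it has attribute W.
By R17 (it is classified as J, it is tracked): it is consolidated.
By R20 (it is tagged Z1, it carries flag C): it is priority.
By R26 (it requires refrigeration, it is insured): it is international.
By R29 (it is priority, it is held at customs): it is in category F1.
By R2 (it has attribute W, it satisfies condition D): it is classified as V.
By R4 (it is consolidated, it is fragile, it is in state P): it is classified as G.
By R18 (it is international, it is delivered): it is in category M.
By R21 (it is in category M, it is tagged F): it meets criterion B.
By R27 (it is in category F1, it satisfies condition L): it is tagged U.
By R32 (it is tagged U, it is classified as G): it is tagged H.
By R3 (it is tagged H, it meets criterion B): it is in category T1.
By R23 (it is in category T1, it has attribute S): it incurs a surcharge.
By R11 (it incurs a surcharge, it has attribute S): it goes by air.
By R31 (it goes by air, it has marker H1): it satisfies condition Y.
By R33 (it satisfies condition Y, it is classified as V): it satisfies condition Q.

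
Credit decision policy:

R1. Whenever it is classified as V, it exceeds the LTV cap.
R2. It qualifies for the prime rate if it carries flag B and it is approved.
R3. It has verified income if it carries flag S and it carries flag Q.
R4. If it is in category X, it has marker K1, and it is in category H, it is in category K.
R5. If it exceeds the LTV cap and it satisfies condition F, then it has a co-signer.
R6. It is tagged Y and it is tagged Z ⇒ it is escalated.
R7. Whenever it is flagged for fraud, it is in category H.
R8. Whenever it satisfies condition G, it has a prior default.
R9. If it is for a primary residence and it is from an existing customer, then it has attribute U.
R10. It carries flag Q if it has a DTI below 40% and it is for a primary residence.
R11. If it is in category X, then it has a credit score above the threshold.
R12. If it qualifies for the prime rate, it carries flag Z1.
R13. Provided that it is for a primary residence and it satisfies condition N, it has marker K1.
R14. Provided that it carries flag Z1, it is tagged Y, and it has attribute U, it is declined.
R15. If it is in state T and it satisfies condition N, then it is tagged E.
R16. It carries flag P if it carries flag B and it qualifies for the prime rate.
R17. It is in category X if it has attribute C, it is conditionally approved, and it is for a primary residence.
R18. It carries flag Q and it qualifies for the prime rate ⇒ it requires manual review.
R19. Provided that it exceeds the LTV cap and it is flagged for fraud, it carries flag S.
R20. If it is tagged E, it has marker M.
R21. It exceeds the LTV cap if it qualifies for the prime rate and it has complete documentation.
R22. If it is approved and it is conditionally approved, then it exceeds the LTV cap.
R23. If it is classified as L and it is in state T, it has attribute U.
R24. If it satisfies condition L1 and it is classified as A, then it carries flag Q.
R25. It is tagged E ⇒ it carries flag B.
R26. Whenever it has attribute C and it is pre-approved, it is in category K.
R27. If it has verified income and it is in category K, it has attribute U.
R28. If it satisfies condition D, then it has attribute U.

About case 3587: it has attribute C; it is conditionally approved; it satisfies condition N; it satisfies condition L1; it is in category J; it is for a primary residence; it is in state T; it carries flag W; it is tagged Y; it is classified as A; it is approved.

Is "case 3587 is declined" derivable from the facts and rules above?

Forward chaining from the given facts derives: has marker K1, is tagged E, is in category X, has marker M, exceeds the LTV cap, carries flag Q, carries flag B, qualifies for the prime rate, has a credit score above the threshold, carries flag Z1, carries flag P, requires manual review.
The only rule concluding "it is declined" is R14, which needs "it has attribute U"; that is never established.

No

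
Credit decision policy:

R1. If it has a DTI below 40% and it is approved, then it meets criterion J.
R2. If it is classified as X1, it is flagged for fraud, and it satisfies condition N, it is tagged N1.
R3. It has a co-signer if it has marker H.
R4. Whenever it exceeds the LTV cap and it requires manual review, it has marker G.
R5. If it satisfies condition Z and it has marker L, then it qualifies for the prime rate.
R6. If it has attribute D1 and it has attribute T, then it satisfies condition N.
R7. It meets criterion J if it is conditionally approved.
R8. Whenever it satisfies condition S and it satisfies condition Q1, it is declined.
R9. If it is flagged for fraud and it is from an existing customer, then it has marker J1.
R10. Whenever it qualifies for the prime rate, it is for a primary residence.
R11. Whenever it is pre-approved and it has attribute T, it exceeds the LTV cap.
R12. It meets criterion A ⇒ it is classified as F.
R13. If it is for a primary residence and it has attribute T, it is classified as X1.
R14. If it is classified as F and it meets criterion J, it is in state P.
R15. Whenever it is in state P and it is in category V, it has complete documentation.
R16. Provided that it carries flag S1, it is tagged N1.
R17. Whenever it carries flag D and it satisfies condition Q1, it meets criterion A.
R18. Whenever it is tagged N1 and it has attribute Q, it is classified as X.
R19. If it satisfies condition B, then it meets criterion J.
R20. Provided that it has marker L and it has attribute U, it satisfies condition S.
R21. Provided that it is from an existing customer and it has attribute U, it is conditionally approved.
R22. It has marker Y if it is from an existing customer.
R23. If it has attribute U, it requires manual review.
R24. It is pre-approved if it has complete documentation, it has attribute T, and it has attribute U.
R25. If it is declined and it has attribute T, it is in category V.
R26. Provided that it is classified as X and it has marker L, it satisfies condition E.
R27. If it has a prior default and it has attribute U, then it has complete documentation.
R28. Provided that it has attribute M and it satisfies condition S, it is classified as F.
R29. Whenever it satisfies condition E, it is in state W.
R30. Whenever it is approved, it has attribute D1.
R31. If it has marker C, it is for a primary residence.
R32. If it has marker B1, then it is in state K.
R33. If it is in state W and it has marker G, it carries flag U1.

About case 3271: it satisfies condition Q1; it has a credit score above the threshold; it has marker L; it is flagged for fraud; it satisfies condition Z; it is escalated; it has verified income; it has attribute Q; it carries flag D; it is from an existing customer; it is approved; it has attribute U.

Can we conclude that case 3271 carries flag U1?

Forward chaining from the given facts derives: qualifies for the prime rate, has marker J1, is for a primary residence, meets criterion A, satisfies condition S, is conditionally approved, has marker Y, requires manual review, has attribute D1, meets criterion J, is declined, is classified as F, is in state P.
The only rule concluding "it carries flag U1" is R33, which needs "it is in state W"; that is never established.

No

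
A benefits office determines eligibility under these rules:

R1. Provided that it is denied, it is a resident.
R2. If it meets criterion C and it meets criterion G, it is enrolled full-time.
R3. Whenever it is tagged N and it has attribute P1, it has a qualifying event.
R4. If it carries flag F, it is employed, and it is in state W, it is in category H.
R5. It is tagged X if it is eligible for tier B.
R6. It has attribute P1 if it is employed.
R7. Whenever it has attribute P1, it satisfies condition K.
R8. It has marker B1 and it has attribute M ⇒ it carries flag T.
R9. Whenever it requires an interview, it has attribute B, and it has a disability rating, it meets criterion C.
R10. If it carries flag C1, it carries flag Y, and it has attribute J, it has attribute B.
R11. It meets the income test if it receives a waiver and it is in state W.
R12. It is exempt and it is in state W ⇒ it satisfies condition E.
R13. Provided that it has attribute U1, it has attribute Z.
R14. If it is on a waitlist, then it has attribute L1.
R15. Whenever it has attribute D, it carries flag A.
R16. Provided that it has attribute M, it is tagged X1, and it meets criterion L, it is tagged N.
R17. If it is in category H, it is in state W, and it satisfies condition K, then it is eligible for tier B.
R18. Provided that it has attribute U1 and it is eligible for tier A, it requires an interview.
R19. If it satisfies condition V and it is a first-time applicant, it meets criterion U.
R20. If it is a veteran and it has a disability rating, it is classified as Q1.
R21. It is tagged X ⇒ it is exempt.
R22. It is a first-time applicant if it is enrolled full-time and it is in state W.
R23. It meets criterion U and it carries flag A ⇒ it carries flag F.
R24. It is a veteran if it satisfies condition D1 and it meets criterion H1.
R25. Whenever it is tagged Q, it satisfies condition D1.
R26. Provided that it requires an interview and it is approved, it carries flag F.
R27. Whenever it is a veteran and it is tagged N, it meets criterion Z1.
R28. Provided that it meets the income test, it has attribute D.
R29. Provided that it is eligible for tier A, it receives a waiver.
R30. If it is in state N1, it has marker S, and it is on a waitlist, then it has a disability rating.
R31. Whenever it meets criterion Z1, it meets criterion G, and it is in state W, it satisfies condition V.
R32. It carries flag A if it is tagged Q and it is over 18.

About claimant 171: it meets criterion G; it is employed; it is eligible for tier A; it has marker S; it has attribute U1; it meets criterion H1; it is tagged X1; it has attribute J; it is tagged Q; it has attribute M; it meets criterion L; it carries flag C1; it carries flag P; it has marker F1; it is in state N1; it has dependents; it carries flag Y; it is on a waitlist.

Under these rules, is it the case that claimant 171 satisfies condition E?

No

Forward chaining from the given facts derives: has attribute P1, satisfies condition K, has attribute B, has attribute Z, has attribute L1, is tagged N, requires an interview, satisfies condition D1, receives a waiver, has a disability rating, has a qualifying event, meets criterion C, is a veteran, meets criterion Z1, is enrolled full-time, is classified as Q1.
The only rule concluding "it satisfies condition E" is R12, which needs "it is exempt"; that is never established.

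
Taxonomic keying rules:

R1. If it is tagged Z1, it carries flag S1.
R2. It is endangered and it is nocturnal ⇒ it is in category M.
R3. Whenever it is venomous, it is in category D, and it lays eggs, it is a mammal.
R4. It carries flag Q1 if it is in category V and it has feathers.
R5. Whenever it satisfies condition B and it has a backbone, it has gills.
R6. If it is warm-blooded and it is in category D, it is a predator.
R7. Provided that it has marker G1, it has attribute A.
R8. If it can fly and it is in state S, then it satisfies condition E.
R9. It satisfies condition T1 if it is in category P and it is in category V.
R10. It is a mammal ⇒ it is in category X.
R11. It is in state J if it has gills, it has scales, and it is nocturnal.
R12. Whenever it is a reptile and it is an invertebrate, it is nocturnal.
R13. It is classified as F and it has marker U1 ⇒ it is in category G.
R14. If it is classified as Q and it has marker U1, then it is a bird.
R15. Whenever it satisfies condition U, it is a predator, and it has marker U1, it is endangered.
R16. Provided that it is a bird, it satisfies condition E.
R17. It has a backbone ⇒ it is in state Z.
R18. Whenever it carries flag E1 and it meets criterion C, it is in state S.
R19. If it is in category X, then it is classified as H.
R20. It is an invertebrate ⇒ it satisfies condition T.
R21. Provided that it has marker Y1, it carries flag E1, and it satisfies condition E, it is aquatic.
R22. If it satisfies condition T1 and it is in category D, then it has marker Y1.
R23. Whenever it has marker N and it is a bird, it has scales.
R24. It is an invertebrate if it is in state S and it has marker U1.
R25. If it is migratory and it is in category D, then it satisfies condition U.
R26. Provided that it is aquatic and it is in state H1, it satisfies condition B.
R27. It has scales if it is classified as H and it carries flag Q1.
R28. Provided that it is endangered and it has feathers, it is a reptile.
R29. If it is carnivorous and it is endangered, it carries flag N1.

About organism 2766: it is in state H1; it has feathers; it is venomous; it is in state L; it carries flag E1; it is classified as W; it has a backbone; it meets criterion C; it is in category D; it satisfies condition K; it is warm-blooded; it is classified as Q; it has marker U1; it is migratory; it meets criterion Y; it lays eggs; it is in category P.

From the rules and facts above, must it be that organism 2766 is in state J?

No

Forward chaining from the given facts derives: is a mammal, is a predator, is in category X, is a bird, satisfies condition E, is in state Z, is in state S, is classified as H, is an invertebrate, satisfies condition U, is endangered, satisfies condition T, is a reptile, is nocturnal, is in category M.
The only rule concluding "it is in state J" is R11, which needs "it has gills"; that is never established.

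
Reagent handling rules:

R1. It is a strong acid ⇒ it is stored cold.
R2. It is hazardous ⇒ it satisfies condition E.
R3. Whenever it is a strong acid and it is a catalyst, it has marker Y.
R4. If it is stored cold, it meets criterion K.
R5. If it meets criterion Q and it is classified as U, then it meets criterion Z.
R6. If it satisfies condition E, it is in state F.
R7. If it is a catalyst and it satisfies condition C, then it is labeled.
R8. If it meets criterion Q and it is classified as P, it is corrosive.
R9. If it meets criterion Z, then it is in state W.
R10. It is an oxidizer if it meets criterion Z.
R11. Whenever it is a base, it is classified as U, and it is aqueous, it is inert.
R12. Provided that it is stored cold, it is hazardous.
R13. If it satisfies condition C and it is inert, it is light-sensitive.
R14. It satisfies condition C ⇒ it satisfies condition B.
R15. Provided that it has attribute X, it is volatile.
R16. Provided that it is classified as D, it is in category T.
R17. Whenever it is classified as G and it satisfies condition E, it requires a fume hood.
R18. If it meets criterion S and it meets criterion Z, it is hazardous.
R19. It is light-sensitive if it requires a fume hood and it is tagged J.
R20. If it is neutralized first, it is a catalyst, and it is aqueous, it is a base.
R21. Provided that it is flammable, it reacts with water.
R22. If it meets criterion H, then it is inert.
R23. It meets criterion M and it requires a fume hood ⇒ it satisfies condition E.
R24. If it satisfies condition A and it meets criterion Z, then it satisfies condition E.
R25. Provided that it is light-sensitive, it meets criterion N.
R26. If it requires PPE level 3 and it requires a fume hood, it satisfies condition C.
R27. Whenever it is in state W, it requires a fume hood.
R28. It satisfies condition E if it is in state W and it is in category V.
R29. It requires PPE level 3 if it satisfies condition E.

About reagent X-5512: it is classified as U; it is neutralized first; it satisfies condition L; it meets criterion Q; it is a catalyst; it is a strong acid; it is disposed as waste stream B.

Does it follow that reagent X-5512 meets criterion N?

Forward chaining from the given facts derives: is stored cold, has marker Y, meets criterion K, meets criterion Z, is in state W, is an oxidizer, is hazardous, requires a fume hood, satisfies condition E, is in state F, requires PPE level 3, satisfies condition C, is labeled, satisfies condition B.
The only rule concluding "it meets criterion N" is R25, which needs "it is light-sensitive"; that is never established.

No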